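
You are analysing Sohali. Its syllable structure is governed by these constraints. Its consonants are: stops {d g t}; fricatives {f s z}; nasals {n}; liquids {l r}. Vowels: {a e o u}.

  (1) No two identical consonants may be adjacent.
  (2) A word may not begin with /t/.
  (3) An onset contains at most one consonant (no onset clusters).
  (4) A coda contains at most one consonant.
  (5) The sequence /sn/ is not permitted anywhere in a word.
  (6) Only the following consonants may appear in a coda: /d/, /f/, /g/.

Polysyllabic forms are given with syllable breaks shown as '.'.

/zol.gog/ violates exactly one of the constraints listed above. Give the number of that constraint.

6

/zol.gog/: syllable 1 coda contains /l/, which is not a licensed coda consonant.
This is a violation of constraint 6: "Only the following consonants may appear in a coda: /d/, /f/, /g/."
The remaining constraints (1, 2, 3, 4, 5) are satisfied.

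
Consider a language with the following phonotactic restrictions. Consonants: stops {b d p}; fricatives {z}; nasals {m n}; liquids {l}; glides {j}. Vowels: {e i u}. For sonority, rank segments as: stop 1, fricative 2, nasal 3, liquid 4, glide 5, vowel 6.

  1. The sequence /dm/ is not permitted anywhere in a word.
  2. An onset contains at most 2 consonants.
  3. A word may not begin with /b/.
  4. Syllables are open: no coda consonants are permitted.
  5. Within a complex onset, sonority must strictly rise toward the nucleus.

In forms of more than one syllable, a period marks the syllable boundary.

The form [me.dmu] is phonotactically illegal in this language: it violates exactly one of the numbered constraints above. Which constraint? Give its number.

[me.dmu]: contains banned sequence /dm/.
This is a violation of constraint 1: "The sequence /dm/ is not permitted anywhere in a word."
The remaining constraints (2, 3, 4, 5) are satisfied.

1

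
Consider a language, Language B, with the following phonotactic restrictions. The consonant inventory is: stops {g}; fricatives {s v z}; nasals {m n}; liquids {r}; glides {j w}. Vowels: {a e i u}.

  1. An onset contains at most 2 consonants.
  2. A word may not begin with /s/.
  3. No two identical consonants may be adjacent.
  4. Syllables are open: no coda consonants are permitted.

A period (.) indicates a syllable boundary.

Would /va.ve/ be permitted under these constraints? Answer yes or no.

yes

/va.ve/ — σ1 onset /v/, coda /∅/ ok; σ2 onset /v/, coda /∅/ ok → permitted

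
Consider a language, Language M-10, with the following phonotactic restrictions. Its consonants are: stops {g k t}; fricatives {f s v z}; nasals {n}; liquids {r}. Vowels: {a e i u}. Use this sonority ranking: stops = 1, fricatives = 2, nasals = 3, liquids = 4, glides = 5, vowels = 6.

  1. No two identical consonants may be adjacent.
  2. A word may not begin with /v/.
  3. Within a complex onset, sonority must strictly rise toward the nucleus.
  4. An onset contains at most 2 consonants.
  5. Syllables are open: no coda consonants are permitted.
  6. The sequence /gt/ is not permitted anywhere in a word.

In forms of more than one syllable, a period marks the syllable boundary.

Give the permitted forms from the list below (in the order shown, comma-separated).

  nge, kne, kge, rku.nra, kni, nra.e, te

nge — violates constraint 3: syllable 1 onset /ng/: /n/ (nasal, 3) → /g/ (stop, 1) does not rise → not permitted
kne — σ1 onset /kn/ (1→3 rises), coda /∅/ ok → permitted
kge — violates constraint 3: syllable 1 onset /kg/: /k/ (stop, 1) → /g/ (stop, 1) does not rise → not permitted
rku.nra — violates constraint 3: syllable 1 onset /rk/: /r/ (liquid, 4) → /k/ (stop, 1) does not rise → not permitted
kni — σ1 onset /kn/ (1→3 rises), coda /∅/ ok → permitted
nra.e — σ1 onset /nr/ (3→4 rises), coda /∅/ ok; σ2 onset /∅/, coda /∅/ ok → permitted
te — σ1 onset /t/, coda /∅/ ok → permitted

kne, kni, nra.e, te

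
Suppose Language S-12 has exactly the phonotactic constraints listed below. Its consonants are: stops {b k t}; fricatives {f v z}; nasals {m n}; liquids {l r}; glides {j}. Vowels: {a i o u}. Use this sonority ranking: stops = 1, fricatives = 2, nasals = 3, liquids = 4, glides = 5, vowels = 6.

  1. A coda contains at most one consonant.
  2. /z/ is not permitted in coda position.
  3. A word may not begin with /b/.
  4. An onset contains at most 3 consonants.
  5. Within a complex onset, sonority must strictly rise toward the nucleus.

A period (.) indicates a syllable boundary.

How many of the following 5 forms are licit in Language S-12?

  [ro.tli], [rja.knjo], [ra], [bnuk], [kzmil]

[ro.tli] — σ1 onset /r/, coda /∅/ ok; σ2 onset /tl/ (1→4 rises), coda /∅/ ok → licit
[rja.knjo] — σ1 onset /rj/ (4→5 rises), coda /∅/ ok; σ2 onset /knj/ (1→3→5 rises), coda /∅/ ok → licit
[ra] — σ1 onset /r/, coda /∅/ ok → licit
[bnuk] — violates constraint 3: word begins with /b/ → illicit
[kzmil] — σ1 onset /kzm/ (1→2→3 rises), coda /l/ ok → licit
Licit: [ro.tli], [rja.knjo], [ra], [kzmil] → 4.

4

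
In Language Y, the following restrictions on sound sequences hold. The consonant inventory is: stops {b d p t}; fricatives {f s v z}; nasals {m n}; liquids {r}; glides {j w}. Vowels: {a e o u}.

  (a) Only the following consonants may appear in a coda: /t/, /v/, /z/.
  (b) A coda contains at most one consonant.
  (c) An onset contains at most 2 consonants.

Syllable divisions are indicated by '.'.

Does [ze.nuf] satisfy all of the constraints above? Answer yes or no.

[ze.nuf] — violates constraint (a): syllable 2 coda contains /f/, which is not a licensed coda consonant → phonotactically illegal

no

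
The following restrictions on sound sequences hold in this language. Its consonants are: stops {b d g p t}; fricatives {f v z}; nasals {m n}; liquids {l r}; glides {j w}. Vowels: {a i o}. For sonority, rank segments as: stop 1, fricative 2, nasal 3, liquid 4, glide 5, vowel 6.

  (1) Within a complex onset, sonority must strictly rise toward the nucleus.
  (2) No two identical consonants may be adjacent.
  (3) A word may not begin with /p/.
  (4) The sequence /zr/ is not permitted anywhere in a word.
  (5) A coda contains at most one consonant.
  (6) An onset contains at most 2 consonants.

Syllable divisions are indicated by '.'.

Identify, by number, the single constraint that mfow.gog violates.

mfow.gog: syllable 1 onset /mf/: /m/ (nasal, 3) → /f/ (fricative, 2) does not rise.
This is a violation of constraint 1: "Within a complex onset, sonority must strictly rise toward the nucleus."
The remaining constraints (2, 3, 4, 5, 6) are satisfied.

1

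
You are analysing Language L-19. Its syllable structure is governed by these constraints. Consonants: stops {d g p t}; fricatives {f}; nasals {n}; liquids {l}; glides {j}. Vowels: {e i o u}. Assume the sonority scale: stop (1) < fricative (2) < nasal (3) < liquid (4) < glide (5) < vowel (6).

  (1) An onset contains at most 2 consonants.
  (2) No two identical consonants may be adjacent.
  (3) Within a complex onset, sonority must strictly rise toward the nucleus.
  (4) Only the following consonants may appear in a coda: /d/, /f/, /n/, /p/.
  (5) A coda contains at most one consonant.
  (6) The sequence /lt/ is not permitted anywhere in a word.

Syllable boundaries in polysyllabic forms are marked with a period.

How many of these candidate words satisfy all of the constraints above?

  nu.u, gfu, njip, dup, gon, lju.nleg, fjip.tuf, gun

nu.u — σ1 onset /n/, coda /∅/ ok; σ2 onset /∅/, coda /∅/ ok → well-formed
gfu — σ1 onset /gf/ (1→2 rises), coda /∅/ ok → well-formed
njip — σ1 onset /nj/ (3→5 rises), coda /p/ ok → well-formed
dup — σ1 onset /d/, coda /p/ ok → well-formed
gon — σ1 onset /g/, coda /n/ ok → well-formed
lju.nleg — violates constraint 4: syllable 2 coda contains /g/, which is not a licensed coda consonant → ill-formed
fjip.tuf — σ1 onset /fj/ (2→5 rises), coda /p/ ok; σ2 onset /t/, coda /f/ ok → well-formed
gun — σ1 onset /g/, coda /n/ ok → well-formed
Well-formed: nu.u, gfu, njip, dup, gon, fjip.tuf, gun → 7.

7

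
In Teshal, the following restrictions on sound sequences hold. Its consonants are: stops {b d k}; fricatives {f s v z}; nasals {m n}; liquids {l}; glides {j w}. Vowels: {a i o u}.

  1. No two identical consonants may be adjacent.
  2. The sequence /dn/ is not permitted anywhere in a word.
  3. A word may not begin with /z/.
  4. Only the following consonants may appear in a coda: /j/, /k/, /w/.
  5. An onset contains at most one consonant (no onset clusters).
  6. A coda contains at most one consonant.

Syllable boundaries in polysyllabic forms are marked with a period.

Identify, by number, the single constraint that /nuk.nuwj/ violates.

6

/nuk.nuwj/: syllable 2 coda /wj/ has 2 consonants (> 1).
This is a violation of constraint 6: "A coda contains at most one consonant."
The remaining constraints (1, 2, 3, 4, 5) are satisfied.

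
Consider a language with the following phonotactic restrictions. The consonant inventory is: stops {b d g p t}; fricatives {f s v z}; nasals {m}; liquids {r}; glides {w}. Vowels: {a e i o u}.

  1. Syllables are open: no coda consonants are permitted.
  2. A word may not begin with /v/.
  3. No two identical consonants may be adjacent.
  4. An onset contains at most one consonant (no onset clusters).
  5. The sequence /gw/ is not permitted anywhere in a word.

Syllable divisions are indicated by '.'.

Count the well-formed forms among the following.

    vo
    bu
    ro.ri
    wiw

2

vo — violates constraint 2: word begins with /v/ → ill-formed
bu — σ1 onset /b/, coda /∅/ ok → well-formed
ro.ri — σ1 onset /r/, coda /∅/ ok; σ2 onset /r/, coda /∅/ ok → well-formed
wiw — violates constraint 1: syllable 1 coda /w/ has 1 consonant (> 0) → ill-formed
Well-formed: bu, ro.ri → 2.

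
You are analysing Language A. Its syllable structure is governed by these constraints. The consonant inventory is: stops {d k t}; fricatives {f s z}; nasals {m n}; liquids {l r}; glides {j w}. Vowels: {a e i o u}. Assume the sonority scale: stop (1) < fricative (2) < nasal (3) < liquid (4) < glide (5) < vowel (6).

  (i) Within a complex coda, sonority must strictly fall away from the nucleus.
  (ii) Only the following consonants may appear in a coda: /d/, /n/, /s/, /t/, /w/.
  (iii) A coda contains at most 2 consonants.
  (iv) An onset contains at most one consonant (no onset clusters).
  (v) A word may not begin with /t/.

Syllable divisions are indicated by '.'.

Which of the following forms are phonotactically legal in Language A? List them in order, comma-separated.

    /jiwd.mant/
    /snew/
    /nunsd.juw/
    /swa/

/jiwd.mant/ — σ1 onset /j/, coda /wd/ (5→1 falls) ok; σ2 onset /m/, coda /nt/ (3→1 falls) ok → phonotactically legal
/snew/ — violates constraint (iv): syllable 1 onset /sn/ has 2 consonants (> 1) → phonotactically illegal
/nunsd.juw/ — violates constraint (iii): syllable 1 coda /nsd/ has 3 consonants (> 2) → phonotactically illegal
/swa/ — violates constraint (iv): syllable 1 onset /sw/ has 2 consonants (> 1) → phonotactically illegal

/jiwd.mant/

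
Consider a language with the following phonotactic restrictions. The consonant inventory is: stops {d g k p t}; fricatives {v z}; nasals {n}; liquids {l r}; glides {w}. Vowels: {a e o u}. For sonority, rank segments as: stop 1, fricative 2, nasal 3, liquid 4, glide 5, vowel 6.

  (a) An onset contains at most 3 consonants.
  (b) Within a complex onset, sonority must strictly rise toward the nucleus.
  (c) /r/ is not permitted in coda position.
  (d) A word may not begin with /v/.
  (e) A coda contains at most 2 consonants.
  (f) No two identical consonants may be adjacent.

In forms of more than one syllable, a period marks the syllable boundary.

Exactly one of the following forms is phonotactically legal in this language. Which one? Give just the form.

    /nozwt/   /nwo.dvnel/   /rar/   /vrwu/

/nwo.dvnel/

/nozwt/ — violates constraint (e): syllable 1 coda /zwt/ has 3 consonants (> 2) → phonotactically illegal
/nwo.dvnel/ — σ1 onset /nw/ (3→5 rises), coda /∅/ ok; σ2 onset /dvn/ (1→2→3 rises), coda /l/ ok → phonotactically legal
/rar/ — violates constraint (c): syllable 1 coda contains /r/ → phonotactically illegal
/vrwu/ — violates constraint (d): word begins with /v/ → phonotactically illegal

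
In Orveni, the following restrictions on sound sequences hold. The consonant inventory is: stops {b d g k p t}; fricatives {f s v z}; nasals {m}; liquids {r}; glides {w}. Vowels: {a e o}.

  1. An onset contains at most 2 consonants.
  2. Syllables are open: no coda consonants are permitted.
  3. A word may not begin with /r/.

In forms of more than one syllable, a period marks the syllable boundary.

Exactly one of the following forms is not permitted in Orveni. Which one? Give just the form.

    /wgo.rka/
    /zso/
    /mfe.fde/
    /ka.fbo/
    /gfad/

/wgo.rka/ — σ1 onset /wg/ (2C), coda /∅/ ok; σ2 onset /rk/ (2C), coda /∅/ ok → permitted
/zso/ — σ1 onset /zs/ (2C), coda /∅/ ok → permitted
/mfe.fde/ — σ1 onset /mf/ (2C), coda /∅/ ok; σ2 onset /fd/ (2C), coda /∅/ ok → permitted
/ka.fbo/ — σ1 onset /k/, coda /∅/ ok; σ2 onset /fb/ (2C), coda /∅/ ok → permitted
/gfad/ — violates constraint 2: syllable 1 coda /d/ has 1 consonant (> 0) → not permitted

/gfad/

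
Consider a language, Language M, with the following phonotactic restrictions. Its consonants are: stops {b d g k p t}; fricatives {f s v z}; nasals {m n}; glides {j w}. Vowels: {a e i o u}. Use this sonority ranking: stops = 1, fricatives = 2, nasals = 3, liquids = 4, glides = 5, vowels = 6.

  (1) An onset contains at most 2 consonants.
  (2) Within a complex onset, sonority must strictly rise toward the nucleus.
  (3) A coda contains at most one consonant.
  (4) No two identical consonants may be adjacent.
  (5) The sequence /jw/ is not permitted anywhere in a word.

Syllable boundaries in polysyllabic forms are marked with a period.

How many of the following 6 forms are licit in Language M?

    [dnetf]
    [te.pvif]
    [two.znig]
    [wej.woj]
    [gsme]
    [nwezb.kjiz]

[dnetf] — violates constraint 3: syllable 1 coda /tf/ has 2 consonants (> 1) → illicit
[te.pvif] — σ1 onset /t/, coda /∅/ ok; σ2 onset /pv/ (1→2 rises), coda /f/ ok → licit
[two.znig] — σ1 onset /tw/ (1→5 rises), coda /∅/ ok; σ2 onset /zn/ (2→3 rises), coda /g/ ok → licit
[wej.woj] — violates constraint 5: contains banned sequence /jw/ → illicit
[gsme] — violates constraint 1: syllable 1 onset /gsm/ has 3 consonants (> 2) → illicit
[nwezb.kjiz] — violates constraint 3: syllable 1 coda /zb/ has 2 consonants (> 1) → illicit
Licit: [te.pvif], [two.znig] → 2.

2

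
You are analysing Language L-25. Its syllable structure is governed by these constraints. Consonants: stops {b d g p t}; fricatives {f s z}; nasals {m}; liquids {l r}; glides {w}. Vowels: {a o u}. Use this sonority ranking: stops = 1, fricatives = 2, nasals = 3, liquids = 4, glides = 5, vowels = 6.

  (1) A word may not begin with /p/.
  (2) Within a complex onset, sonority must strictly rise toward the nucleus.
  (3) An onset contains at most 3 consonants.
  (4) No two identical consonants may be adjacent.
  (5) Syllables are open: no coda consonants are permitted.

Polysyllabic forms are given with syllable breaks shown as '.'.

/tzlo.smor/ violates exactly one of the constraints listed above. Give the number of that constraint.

5

/tzlo.smor/: syllable 2 coda /r/ has 1 consonant (> 0).
This is a violation of constraint 5: "Syllables are open: no coda consonants are permitted."
The remaining constraints (1, 2, 3, 4) are satisfied.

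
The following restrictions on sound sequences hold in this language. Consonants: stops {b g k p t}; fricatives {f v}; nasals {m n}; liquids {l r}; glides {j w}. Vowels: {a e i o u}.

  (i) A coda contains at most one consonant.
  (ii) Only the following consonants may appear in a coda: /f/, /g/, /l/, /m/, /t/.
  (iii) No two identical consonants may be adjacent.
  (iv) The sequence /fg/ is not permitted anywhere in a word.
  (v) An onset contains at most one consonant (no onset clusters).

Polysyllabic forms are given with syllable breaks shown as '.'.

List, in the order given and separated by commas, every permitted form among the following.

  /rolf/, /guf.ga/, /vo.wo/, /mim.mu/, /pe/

/rolf/ — violates constraint (i): syllable 1 coda /lf/ has 2 consonants (> 1) → not permitted
/guf.ga/ — violates constraint (iv): contains banned sequence /fg/ → not permitted
/vo.wo/ — σ1 onset /v/, coda /∅/ ok; σ2 onset /w/, coda /∅/ ok → permitted
/mim.mu/ — violates constraint (iii): adjacent identical consonants /mm/ → not permitted
/pe/ — σ1 onset /p/, coda /∅/ ok → permitted

/vo.wo/, /pe/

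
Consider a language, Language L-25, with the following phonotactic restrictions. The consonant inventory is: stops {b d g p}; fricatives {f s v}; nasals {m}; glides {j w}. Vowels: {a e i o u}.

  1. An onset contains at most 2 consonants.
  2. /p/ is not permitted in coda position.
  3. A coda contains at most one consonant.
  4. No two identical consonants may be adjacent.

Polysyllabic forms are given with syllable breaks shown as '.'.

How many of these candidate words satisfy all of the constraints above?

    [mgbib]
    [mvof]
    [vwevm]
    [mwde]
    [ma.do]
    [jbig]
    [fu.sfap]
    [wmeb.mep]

3

[mgbib] — violates constraint 1: syllable 1 onset /mgb/ has 3 consonants (> 2) → phonotactically illegal
[mvof] — σ1 onset /mv/ (2C), coda /f/ ok → phonotactically legal
[vwevm] — violates constraint 3: syllable 1 coda /vm/ has 2 consonants (> 1) → phonotactically illegal
[mwde] — violates constraint 1: syllable 1 onset /mwd/ has 3 consonants (> 2) → phonotactically illegal
[ma.do] — σ1 onset /m/, coda /∅/ ok; σ2 onset /d/, coda /∅/ ok → phonotactically legal
[jbig] — σ1 onset /jb/ (2C), coda /g/ ok → phonotactically legal
[fu.sfap] — violates constraint 2: syllable 2 coda contains /p/ → phonotactically illegal
[wmeb.mep] — violates constraint 2: syllable 2 coda contains /p/ → phonotactically illegal
Phonotactically legal: [mvof], [ma.do], [jbig] → 3.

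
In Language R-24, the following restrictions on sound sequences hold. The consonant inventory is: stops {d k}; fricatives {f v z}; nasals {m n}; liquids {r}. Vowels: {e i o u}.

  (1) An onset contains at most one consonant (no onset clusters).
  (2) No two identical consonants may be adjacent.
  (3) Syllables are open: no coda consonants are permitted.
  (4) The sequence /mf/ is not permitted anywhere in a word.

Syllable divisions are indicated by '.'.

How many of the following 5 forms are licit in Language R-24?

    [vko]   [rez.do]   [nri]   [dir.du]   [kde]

[vko] — violates constraint 1: syllable 1 onset /vk/ has 2 consonants (> 1) → illicit
[rez.do] — violates constraint 3: syllable 1 coda /z/ has 1 consonant (> 0) → illicit
[nri] — violates constraint 1: syllable 1 onset /nr/ has 2 consonants (> 1) → illicit
[dir.du] — violates constraint 3: syllable 1 coda /r/ has 1 consonant (> 0) → illicit
[kde] — violates constraint 1: syllable 1 onset /kd/ has 2 consonants (> 1) → illicit
No form is licit → 0.

0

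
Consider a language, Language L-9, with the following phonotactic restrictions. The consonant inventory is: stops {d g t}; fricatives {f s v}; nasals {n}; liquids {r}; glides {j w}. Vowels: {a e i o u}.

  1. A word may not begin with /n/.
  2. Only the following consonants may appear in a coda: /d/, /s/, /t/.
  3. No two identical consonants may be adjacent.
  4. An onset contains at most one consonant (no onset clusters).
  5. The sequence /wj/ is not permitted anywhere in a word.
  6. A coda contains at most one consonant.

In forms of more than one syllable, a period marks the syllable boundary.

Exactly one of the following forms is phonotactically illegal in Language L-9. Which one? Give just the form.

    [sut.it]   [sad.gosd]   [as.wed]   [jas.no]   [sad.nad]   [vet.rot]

[sut.it] — σ1 onset /s/, coda /t/ ok; σ2 onset /∅/, coda /t/ ok → phonotactically legal
[sad.gosd] — violates constraint 6: syllable 2 coda /sd/ has 2 consonants (> 1) → phonotactically illegal
[as.wed] — σ1 onset /∅/, coda /s/ ok; σ2 onset /w/, coda /d/ ok → phonotactically legal
[jas.no] — σ1 onset /j/, coda /s/ ok; σ2 onset /n/, coda /∅/ ok → phonotactically legal
[sad.nad] — σ1 onset /s/, coda /d/ ok; σ2 onset /n/, coda /d/ ok → phonotactically legal
[vet.rot] — σ1 onset /v/, coda /t/ ok; σ2 onset /r/, coda /t/ ok → phonotactically legal

[sad.gosd]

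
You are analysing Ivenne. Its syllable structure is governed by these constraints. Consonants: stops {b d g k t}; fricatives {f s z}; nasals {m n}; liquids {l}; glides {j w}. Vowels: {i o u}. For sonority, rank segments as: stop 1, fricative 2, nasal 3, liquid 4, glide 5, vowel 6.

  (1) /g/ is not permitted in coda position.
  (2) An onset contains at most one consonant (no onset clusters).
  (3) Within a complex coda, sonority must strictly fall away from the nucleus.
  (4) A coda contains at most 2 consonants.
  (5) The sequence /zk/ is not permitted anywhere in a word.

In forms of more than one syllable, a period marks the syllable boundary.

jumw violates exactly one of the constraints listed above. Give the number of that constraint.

3

jumw: syllable 1 coda /mw/: /m/ (nasal, 3) → /w/ (glide, 5) does not fall.
This is a violation of constraint 3: "Within a complex coda, sonority must strictly fall away from the nucleus."
The remaining constraints (1, 2, 4, 5) are satisfied.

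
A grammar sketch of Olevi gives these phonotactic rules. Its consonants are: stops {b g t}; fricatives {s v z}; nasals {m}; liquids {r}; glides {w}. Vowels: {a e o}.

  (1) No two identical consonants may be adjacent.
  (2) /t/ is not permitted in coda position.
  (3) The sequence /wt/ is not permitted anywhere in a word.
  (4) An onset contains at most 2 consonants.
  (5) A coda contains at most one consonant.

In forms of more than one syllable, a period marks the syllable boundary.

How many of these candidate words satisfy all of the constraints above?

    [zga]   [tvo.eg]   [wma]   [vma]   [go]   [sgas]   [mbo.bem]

[zga] — σ1 onset /zg/ (2C), coda /∅/ ok → licit
[tvo.eg] — σ1 onset /tv/ (2C), coda /∅/ ok; σ2 onset /∅/, coda /g/ ok → licit
[wma] — σ1 onset /wm/ (2C), coda /∅/ ok → licit
[vma] — σ1 onset /vm/ (2C), coda /∅/ ok → licit
[go] — σ1 onset /g/, coda /∅/ ok → licit
[sgas] — σ1 onset /sg/ (2C), coda /s/ ok → licit
[mbo.bem] — σ1 onset /mb/ (2C), coda /∅/ ok; σ2 onset /b/, coda /m/ ok → licit
Licit: [zga], [tvo.eg], [wma], [vma], [go], [sgas], [mbo.bem] → 7.

7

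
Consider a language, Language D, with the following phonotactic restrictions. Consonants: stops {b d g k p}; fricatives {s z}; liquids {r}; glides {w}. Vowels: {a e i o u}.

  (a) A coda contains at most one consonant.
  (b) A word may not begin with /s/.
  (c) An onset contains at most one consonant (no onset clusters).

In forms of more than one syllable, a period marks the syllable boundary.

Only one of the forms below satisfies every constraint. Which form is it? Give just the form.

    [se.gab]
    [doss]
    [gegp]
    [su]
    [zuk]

[zuk]

[se.gab] — violates constraint (b): word begins with /s/ → phonotactically illegal
[doss] — violates constraint (a): syllable 1 coda /ss/ has 2 consonants (> 1) → phonotactically illegal
[gegp] — violates constraint (a): syllable 1 coda /gp/ has 2 consonants (> 1) → phonotactically illegal
[su] — violates constraint (b): word begins with /s/ → phonotactically illegal
[zuk] — σ1 onset /z/, coda /k/ ok → phonotactically legal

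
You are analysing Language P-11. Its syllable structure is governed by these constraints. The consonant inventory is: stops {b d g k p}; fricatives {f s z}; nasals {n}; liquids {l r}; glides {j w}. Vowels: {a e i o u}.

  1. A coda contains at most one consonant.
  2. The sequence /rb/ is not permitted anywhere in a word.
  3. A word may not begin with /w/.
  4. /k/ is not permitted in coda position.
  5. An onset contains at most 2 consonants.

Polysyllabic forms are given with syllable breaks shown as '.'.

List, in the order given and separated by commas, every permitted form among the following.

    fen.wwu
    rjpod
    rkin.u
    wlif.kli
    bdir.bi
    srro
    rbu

fen.wwu, rkin.u

fen.wwu — σ1 onset /f/, coda /n/ ok; σ2 onset /ww/ (2C), coda /∅/ ok → permitted
rjpod — violates constraint 5: syllable 1 onset /rjp/ has 3 consonants (> 2) → not permitted
rkin.u — σ1 onset /rk/ (2C), coda /n/ ok; σ2 onset /∅/, coda /∅/ ok → permitted
wlif.kli — violates constraint 3: word begins with /w/ → not permitted
bdir.bi — violates constraint 2: contains banned sequence /rb/ → not permitted
srro — violates constraint 5: syllable 1 onset /srr/ has 3 consonants (> 2) → not permitted
rbu — violates constraint 2: contains banned sequence /rb/ → not permitted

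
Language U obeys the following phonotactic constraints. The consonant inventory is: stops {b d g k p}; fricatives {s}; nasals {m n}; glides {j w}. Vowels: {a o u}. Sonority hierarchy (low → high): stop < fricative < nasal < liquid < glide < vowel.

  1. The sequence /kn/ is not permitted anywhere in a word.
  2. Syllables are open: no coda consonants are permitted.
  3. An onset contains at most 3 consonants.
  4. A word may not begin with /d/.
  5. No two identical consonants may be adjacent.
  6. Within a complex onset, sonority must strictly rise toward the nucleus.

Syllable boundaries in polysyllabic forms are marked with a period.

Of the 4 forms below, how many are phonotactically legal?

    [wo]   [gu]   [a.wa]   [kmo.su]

[wo] — σ1 onset /w/, coda /∅/ ok → phonotactically legal
[gu] — σ1 onset /g/, coda /∅/ ok → phonotactically legal
[a.wa] — σ1 onset /∅/, coda /∅/ ok; σ2 onset /w/, coda /∅/ ok → phonotactically legal
[kmo.su] — σ1 onset /km/ (1→3 rises), coda /∅/ ok; σ2 onset /s/, coda /∅/ ok → phonotactically legal
Phonotactically legal: [wo], [gu], [a.wa], [kmo.su] → 4.

4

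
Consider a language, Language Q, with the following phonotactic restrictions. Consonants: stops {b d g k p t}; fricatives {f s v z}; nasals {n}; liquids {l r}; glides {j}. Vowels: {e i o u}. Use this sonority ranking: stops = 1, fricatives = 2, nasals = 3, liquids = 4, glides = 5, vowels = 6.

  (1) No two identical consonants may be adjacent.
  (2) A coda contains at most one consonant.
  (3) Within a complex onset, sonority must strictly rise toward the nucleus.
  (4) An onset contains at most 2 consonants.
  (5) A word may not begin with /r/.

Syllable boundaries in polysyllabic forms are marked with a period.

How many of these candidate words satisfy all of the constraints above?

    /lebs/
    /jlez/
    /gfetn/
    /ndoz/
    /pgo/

0

/lebs/ — violates constraint 2: syllable 1 coda /bs/ has 2 consonants (> 1) → illicit
/jlez/ — violates constraint 3: syllable 1 onset /jl/: /j/ (glide, 5) → /l/ (liquid, 4) does not rise → illicit
/gfetn/ — violates constraint 2: syllable 1 coda /tn/ has 2 consonants (> 1) → illicit
/ndoz/ — violates constraint 3: syllable 1 onset /nd/: /n/ (nasal, 3) → /d/ (stop, 1) does not rise → illicit
/pgo/ — violates constraint 3: syllable 1 onset /pg/: /p/ (stop, 1) → /g/ (stop, 1) does not rise → illicit
No form is licit → 0.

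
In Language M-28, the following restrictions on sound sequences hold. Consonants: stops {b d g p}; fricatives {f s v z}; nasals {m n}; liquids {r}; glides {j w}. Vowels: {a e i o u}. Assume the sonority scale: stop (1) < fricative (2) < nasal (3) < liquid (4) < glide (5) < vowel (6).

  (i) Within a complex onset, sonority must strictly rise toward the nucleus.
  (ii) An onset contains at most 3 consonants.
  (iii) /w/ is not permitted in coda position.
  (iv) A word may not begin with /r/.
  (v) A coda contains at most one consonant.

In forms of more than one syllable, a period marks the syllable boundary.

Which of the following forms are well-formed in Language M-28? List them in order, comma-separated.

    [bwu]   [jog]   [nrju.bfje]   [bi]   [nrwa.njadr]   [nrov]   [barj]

[bwu] — σ1 onset /bw/ (1→5 rises), coda /∅/ ok → well-formed
[jog] — σ1 onset /j/, coda /g/ ok → well-formed
[nrju.bfje] — σ1 onset /nrj/ (3→4→5 rises), coda /∅/ ok; σ2 onset /bfj/ (1→2→5 rises), coda /∅/ ok → well-formed
[bi] — σ1 onset /b/, coda /∅/ ok → well-formed
[nrwa.njadr] — violates constraint (v): syllable 2 coda /dr/ has 2 consonants (> 1) → ill-formed
[nrov] — σ1 onset /nr/ (3→4 rises), coda /v/ ok → well-formed
[barj] — violates constraint (v): syllable 1 coda /rj/ has 2 consonants (> 1) → ill-formed

[bwu], [jog], [nrju.bfje], [bi], [nrov]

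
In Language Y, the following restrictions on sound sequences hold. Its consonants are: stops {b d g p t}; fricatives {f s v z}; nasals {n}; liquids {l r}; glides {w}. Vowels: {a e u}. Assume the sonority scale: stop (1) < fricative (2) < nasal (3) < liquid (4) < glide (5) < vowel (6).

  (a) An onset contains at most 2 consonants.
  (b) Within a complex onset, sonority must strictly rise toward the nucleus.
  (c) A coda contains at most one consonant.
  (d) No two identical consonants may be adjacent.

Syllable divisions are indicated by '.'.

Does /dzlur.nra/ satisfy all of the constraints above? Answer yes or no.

/dzlur.nra/ — violates constraint (a): syllable 1 onset /dzl/ has 3 consonants (> 2) → not permitted

no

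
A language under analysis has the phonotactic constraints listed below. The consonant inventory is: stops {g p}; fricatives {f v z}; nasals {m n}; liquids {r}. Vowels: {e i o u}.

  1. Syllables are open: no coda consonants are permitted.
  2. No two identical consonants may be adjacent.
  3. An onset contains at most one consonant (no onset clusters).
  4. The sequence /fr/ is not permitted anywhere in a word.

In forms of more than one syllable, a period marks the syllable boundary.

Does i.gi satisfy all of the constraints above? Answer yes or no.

yes

i.gi — σ1 onset /∅/, coda /∅/ ok; σ2 onset /g/, coda /∅/ ok → well-formed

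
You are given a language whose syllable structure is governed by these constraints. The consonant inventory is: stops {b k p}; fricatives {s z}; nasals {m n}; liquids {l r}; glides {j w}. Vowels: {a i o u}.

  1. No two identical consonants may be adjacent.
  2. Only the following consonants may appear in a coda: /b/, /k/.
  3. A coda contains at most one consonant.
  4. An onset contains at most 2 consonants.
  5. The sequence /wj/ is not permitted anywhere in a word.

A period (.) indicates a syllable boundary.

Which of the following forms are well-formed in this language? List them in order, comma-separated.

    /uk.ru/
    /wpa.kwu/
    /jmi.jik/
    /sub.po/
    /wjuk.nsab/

/uk.ru/ — σ1 onset /∅/, coda /k/ ok; σ2 onset /r/, coda /∅/ ok → well-formed
/wpa.kwu/ — σ1 onset /wp/ (2C), coda /∅/ ok; σ2 onset /kw/ (2C), coda /∅/ ok → well-formed
/jmi.jik/ — σ1 onset /jm/ (2C), coda /∅/ ok; σ2 onset /j/, coda /k/ ok → well-formed
/sub.po/ — σ1 onset /s/, coda /b/ ok; σ2 onset /p/, coda /∅/ ok → well-formed
/wjuk.nsab/ — violates constraint 5: contains banned sequence /wj/ → ill-formed

/uk.ru/, /wpa.kwu/, /jmi.jik/, /sub.po/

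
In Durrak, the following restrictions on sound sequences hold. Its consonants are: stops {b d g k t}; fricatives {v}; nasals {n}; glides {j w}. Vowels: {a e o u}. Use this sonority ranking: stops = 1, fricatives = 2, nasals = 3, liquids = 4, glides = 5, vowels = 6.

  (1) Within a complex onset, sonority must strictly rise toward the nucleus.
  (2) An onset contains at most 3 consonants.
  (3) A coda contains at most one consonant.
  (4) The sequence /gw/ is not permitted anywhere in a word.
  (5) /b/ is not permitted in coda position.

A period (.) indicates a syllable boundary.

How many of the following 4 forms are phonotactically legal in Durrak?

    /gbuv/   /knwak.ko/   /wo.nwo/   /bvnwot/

2

/gbuv/ — violates constraint 1: syllable 1 onset /gb/: /g/ (stop, 1) → /b/ (stop, 1) does not rise → phonotactically illegal
/knwak.ko/ — σ1 onset /knw/ (1→3→5 rises), coda /k/ ok; σ2 onset /k/, coda /∅/ ok → phonotactically legal
/wo.nwo/ — σ1 onset /w/, coda /∅/ ok; σ2 onset /nw/ (3→5 rises), coda /∅/ ok → phonotactically legal
/bvnwot/ — violates constraint 2: syllable 1 onset /bvnw/ has 4 consonants (> 3) → phonotactically illegal
Phonotactically legal: /knwak.ko/, /wo.nwo/ → 2.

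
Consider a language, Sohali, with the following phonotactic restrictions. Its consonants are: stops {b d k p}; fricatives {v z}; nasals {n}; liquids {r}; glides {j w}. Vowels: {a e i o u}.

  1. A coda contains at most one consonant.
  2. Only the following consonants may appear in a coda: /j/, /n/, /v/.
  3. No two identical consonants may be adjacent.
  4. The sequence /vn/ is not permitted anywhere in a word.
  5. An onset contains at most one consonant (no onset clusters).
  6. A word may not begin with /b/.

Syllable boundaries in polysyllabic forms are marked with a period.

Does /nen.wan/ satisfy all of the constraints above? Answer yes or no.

/nen.wan/ — σ1 onset /n/, coda /n/ ok; σ2 onset /w/, coda /n/ ok → licit

yes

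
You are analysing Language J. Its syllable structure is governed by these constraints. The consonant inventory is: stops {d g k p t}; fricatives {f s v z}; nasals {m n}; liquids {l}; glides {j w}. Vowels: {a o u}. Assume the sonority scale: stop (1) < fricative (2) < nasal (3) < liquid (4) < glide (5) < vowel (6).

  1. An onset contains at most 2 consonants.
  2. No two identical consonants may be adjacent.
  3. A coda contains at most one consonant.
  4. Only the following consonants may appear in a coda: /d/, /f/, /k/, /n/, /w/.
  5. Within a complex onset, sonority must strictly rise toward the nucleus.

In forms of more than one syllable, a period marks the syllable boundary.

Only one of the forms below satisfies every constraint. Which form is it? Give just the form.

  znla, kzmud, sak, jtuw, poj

sak

znla — violates constraint 1: syllable 1 onset /znl/ has 3 consonants (> 2) → ill-formed
kzmud — violates constraint 1: syllable 1 onset /kzm/ has 3 consonants (> 2) → ill-formed
sak — σ1 onset /s/, coda /k/ ok → well-formed
jtuw — violates constraint 5: syllable 1 onset /jt/: /j/ (glide, 5) → /t/ (stop, 1) does not rise → ill-formed
poj — violates constraint 4: syllable 1 coda contains /j/, which is not a licensed coda consonant → ill-formed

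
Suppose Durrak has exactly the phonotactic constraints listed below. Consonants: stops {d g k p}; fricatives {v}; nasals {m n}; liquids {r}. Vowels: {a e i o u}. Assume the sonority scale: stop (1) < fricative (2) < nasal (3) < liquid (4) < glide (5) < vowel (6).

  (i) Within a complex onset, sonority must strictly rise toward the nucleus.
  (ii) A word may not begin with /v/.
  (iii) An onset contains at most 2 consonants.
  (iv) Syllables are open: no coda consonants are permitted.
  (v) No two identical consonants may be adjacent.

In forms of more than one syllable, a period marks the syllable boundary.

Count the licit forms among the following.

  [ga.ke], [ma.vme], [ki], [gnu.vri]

[ga.ke] — σ1 onset /g/, coda /∅/ ok; σ2 onset /k/, coda /∅/ ok → licit
[ma.vme] — σ1 onset /m/, coda /∅/ ok; σ2 onset /vm/ (2→3 rises), coda /∅/ ok → licit
[ki] — σ1 onset /k/, coda /∅/ ok → licit
[gnu.vri] — σ1 onset /gn/ (1→3 rises), coda /∅/ ok; σ2 onset /vr/ (2→4 rises), coda /∅/ ok → licit
Licit: [ga.ke], [ma.vme], [ki], [gnu.vri] → 4.

4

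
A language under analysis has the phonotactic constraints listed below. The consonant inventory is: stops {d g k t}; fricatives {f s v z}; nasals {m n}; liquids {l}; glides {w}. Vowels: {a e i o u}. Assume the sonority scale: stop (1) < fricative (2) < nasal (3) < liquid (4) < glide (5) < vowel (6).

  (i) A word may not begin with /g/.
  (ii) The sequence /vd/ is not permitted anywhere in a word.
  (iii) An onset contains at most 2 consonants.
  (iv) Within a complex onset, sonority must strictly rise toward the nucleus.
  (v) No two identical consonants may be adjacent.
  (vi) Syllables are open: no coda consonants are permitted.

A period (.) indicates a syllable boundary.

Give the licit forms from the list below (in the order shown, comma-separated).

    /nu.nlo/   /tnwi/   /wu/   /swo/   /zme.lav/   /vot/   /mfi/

/nu.nlo/, /wu/, /swo/

/nu.nlo/ — σ1 onset /n/, coda /∅/ ok; σ2 onset /nl/ (3→4 rises), coda /∅/ ok → licit
/tnwi/ — violates constraint (iii): syllable 1 onset /tnw/ has 3 consonants (> 2) → illicit
/wu/ — σ1 onset /w/, coda /∅/ ok → licit
/swo/ — σ1 onset /sw/ (2→5 rises), coda /∅/ ok → licit
/zme.lav/ — violates constraint (vi): syllable 2 coda /v/ has 1 consonant (> 0) → illicit
/vot/ — violates constraint (vi): syllable 1 coda /t/ has 1 consonant (> 0) → illicit
/mfi/ — violates constraint (iv): syllable 1 onset /mf/: /m/ (nasal, 3) → /f/ (fricative, 2) does not rise → illicit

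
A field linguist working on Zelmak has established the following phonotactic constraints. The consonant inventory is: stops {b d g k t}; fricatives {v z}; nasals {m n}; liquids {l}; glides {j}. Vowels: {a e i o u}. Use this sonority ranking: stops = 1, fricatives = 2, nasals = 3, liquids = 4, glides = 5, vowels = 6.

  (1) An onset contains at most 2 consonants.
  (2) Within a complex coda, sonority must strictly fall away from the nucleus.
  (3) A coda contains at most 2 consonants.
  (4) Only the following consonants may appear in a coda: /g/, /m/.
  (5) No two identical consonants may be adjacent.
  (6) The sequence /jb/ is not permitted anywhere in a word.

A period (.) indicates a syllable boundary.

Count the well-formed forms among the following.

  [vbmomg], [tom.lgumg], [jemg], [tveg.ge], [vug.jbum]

[vbmomg] — violates constraint 1: syllable 1 onset /vbm/ has 3 consonants (> 2) → ill-formed
[tom.lgumg] — σ1 onset /t/, coda /m/ ok; σ2 onset /lg/ (2C), coda /mg/ (3→1 falls) ok → well-formed
[jemg] — σ1 onset /j/, coda /mg/ (3→1 falls) ok → well-formed
[tveg.ge] — violates constraint 5: adjacent identical consonants /gg/ → ill-formed
[vug.jbum] — violates constraint 6: contains banned sequence /jb/ → ill-formed
Well-formed: [tom.lgumg], [jemg] → 2.

2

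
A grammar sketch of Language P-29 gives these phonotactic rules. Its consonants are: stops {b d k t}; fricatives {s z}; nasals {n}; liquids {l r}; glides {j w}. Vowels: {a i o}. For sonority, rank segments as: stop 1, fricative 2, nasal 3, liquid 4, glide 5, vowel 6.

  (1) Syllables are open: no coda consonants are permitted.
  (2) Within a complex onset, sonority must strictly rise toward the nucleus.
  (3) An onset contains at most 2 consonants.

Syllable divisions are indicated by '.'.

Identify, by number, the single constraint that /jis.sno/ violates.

/jis.sno/: syllable 1 coda /s/ has 1 consonant (> 0).
This is a violation of constraint 1: "Syllables are open: no coda consonants are permitted."
The remaining constraints (2, 3) are satisfied.

1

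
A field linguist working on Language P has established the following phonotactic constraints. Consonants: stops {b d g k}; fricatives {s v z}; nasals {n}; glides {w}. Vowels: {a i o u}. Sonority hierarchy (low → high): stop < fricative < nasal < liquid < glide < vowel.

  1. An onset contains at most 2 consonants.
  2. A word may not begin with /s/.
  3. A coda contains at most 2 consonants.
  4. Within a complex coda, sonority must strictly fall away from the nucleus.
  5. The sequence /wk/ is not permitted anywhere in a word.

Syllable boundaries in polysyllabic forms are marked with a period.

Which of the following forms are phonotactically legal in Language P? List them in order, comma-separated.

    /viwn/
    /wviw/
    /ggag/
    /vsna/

/viwn/, /wviw/, /ggag/

/viwn/ — σ1 onset /v/, coda /wn/ (5→3 falls) ok → phonotactically legal
/wviw/ — σ1 onset /wv/ (2C), coda /w/ ok → phonotactically legal
/ggag/ — σ1 onset /gg/ (2C), coda /g/ ok → phonotactically legal
/vsna/ — violates constraint 1: syllable 1 onset /vsn/ has 3 consonants (> 2) → phonotactically illegal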